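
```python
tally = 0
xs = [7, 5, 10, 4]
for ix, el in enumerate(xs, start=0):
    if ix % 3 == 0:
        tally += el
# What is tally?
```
Trace:
  tally=0
  tally=7, ix=0, el=7
  tally=7, ix=1, el=5
  tally=7, ix=2, el=10
  tally=11, ix=3, el=4

Final answer: 11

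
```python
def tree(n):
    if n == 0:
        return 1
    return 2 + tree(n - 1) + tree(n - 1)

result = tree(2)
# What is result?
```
Call trace (a repeated sub-call is expanded the first time; later identical calls just restate its return value):
tree(n=2)
  tree(n=1)
    tree(n=0)
    -> return 1
    tree(n=0)
    -> return 1
  -> return 4
  tree(n=1) -> return 4  (same call as traced above)
-> return 10

Final answer: 10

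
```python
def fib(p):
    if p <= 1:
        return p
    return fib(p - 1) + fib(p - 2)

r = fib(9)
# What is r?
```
Call trace (a repeated sub-call is expanded the first time; later identical calls just restate its return value):
fib(p=9)
  fib(p=8)
    fib(p=7)
      fib(p=6)
        fib(p=5)
          fib(p=4)
            fib(p=3)
              fib(p=2)
                fib(p=1)
                -> return 1
                fib(p=0)
                -> return 0
              -> return 1
              fib(p=1)
              -> return 1
            -> return 2
            fib(p=2) -> return 1  (same call as traced above)
          -> return 3
          fib(p=3) -> return 2  (same call as traced above)
        -> return 5
        fib(p=4) -> return 3  (same call as traced above)
      -> return 8
      fib(p=5) -> return 5  (same call as traced above)
    -> return 13
    fib(p=6) -> return 8  (same call as traced above)
  -> return 21
  fib(p=7) -> return 13  (same call as traced above)
-> return 34

Final answer: 34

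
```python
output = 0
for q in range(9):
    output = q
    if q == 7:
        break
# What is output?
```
Trace:
  output=0
  output=0, q=0
  output=1, q=1
  output=2, q=2
  output=3, q=3
  output=4, q=4
  output=5, q=5
  output=6, q=6
  output=7, q=7

Final answer: 7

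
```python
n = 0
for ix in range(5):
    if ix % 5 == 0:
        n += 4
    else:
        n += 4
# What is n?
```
Trace:
  n=0
  n=4, ix=0
  n=8, ix=1
  n=12, ix=2
  n=16, ix=3
  n=20, ix=4

Final answer: 20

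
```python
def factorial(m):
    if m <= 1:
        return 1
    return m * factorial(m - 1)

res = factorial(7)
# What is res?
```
Call trace:
factorial(m=7)
  factorial(m=6)
    factorial(m=5)
      factorial(m=4)
        factorial(m=3)
          factorial(m=2)
            factorial(m=1)
            -> return 1
          -> return 2
        -> return 6
      -> return 24
    -> return 120
  -> return 720
-> return 5040

Final answer: 5040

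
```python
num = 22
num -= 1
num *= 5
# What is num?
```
Trace:
  num=22
  num=21
  num=105

Final answer: 105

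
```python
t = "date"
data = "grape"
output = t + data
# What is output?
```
Trace:
  t='date'
  t='date', data='grape'
  t='date', data='grape', output='dategrape'

Final answer: 'dategrape'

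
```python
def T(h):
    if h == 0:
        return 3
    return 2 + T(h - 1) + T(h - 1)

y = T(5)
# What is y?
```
Call trace (a repeated sub-call is expanded the first time; later identical calls just restate its return value):
T(h=5)
  T(h=4)
    T(h=3)
      T(h=2)
        T(h=1)
          T(h=0)
          -> return 3
          T(h=0)
          -> return 3
        -> return 8
        T(h=1) -> return 8  (same call as traced above)
      -> return 18
      T(h=2) -> return 18  (same call as traced above)
    -> return 38
    T(h=3) -> return 38  (same call as traced above)
  -> return 78
  T(h=4) -> return 78  (same call as traced above)
-> return 158

Final answer: 158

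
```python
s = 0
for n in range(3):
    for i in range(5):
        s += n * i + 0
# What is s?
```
Trace:
  s=0
  s=0, n=0, i=0
  s=0, n=0, i=1
  s=0, n=0, i=2
  s=0, n=0, i=3
  s=0, n=0, i=4
  s=0, n=1, i=0
  s=1, n=1, i=1
  s=3, n=1, i=2
  s=6, n=1, i=3
  s=10, n=1, i=4
  s=10, n=2, i=0
  s=12, n=2, i=1
  s=16, n=2, i=2
  s=22, n=2, i=3
  s=30, n=2, i=4

Final answer: 30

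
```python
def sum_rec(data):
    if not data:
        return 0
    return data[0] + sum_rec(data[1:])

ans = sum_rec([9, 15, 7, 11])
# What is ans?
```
Call trace:
sum_rec(data=[9, 15, 7, 11])
  sum_rec(data=[15, 7, 11])
    sum_rec(data=[7, 11])
      sum_rec(data=[11])
        sum_rec(data=[])
        -> return 0
      -> return 11
    -> return 18
  -> return 33
-> return 42

Final answer: 42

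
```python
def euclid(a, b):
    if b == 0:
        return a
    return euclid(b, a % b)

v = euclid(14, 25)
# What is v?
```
Call trace:
euclid(a=14, b=25)
  euclid(a=25, b=14)
    euclid(a=14, b=11)
      euclid(a=11, b=3)
        euclid(a=3, b=2)
          euclid(a=2, b=1)
            euclid(a=1, b=0)
            -> return 1
          -> return 1
        -> return 1
      -> return 1
    -> return 1
  -> return 1
-> return 1

Final answer: 1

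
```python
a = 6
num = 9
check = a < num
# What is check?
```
Trace:
  a=6
  a=6, num=9
  a=6, num=9, check=True

Final answer: True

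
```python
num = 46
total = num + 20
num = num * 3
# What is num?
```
Trace:
  num=46
  num=46, total=66
  num=138, total=66

Final answer: 138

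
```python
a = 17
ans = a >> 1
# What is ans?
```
Trace:
  a=17
  a=17, ans=8

Final answer: 8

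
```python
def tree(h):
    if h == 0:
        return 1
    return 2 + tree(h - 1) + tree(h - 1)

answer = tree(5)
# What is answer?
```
Call trace (a repeated sub-call is expanded the first time; later identical calls just restate its return value):
tree(h=5)
  tree(h=4)
    tree(h=3)
      tree(h=2)
        tree(h=1)
          tree(h=0)
          -> return 1
          tree(h=0)
          -> return 1
        -> return 4
        tree(h=1) -> return 4  (same call as traced above)
      -> return 10
      tree(h=2) -> return 10  (same call as traced above)
    -> return 22
    tree(h=3) -> return 22  (same call as traced above)
  -> return 46
  tree(h=4) -> return 46  (same call as traced above)
-> return 94

Final answer: 94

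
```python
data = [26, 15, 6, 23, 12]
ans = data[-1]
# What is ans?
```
Trace:
  data=[26, 15, 6, 23, 12]
  data=[26, 15, 6, 23, 12], ans=12

Final answer: 12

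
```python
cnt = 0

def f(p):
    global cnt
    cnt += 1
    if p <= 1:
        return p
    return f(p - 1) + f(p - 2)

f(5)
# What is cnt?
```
Call trace (a repeated sub-call is expanded the first time; later identical calls just restate its return value):
f(p=5)
  f(p=4)
    f(p=3)
      f(p=2)
        f(p=1)
        -> return 1
        f(p=0)
        -> return 0
      -> return 1
      f(p=1)
      -> return 1
    -> return 2
    f(p=2) -> return 1  (same call as traced above)
  -> return 3
  f(p=3) -> return 2  (same call as traced above)
-> return 5

cnt is incremented once per call, so count the calls in each subtree. Let C(p) = number of calls made by f(p).
C(0) = C(1) = 1 (base case, no recursion); C(p) = 1 + C(p - 1) + C(p - 2) otherwise.
C(2) = 1 + C(1) + C(0) = 1 + 1 + 1 = 3
C(3) = 1 + C(2) + C(1) = 1 + 3 + 1 = 5
C(4) = 1 + C(3) + C(2) = 1 + 5 + 3 = 9
C(5) = 1 + C(4) + C(3) = 1 + 9 + 5 = 15
cnt = C(5) = 15

Final answer: 15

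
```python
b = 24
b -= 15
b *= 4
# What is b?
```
Trace:
  b=24
  b=9
  b=36

Final answer: 36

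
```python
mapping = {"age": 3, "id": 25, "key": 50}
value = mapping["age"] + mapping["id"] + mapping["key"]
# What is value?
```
Trace:
  mapping={'age': 3, 'id': 25, 'key': 50}
  mapping={'age': 3, 'id': 25, 'key': 50}, value=78

Final answer: 78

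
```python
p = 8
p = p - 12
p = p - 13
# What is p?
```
Trace:
  p=8
  p=-4
  p=-17

Final answer: -17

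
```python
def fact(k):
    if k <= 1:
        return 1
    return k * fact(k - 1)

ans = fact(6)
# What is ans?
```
Call trace:
fact(k=6)
  fact(k=5)
    fact(k=4)
      fact(k=3)
        fact(k=2)
          fact(k=1)
          -> return 1
        -> return 2
      -> return 6
    -> return 24
  -> return 120
-> return 720

Final answer: 720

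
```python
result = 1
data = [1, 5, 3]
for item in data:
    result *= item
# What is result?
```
Trace:
  result=1
  result=1, item=1
  result=5, item=5
  result=15, item=3

Final answer: 15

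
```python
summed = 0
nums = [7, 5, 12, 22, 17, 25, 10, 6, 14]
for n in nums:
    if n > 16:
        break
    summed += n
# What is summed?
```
Trace:
  summed=0
  summed=7, n=7
  summed=12, n=5
  summed=24, n=12
  summed=24, n=22

Final answer: 24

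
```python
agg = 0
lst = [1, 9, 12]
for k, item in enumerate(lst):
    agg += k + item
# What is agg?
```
Trace:
  agg=0
  agg=1, k=0, item=1
  agg=11, k=1, item=9
  agg=25, k=2, item=12

Final answer: 25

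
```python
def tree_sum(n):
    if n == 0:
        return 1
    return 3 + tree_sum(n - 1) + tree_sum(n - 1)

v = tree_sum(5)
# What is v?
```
Call trace (a repeated sub-call is expanded the first time; later identical calls just restate its return value):
tree_sum(n=5)
  tree_sum(n=4)
    tree_sum(n=3)
      tree_sum(n=2)
        tree_sum(n=1)
          tree_sum(n=0)
          -> return 1
          tree_sum(n=0)
          -> return 1
        -> return 5
        tree_sum(n=1) -> return 5  (same call as traced above)
      -> return 13
      tree_sum(n=2) -> return 13  (same call as traced above)
    -> return 29
    tree_sum(n=3) -> return 29  (same call as traced above)
  -> return 61
  tree_sum(n=4) -> return 61  (same call as traced above)
-> return 125

Final answer: 125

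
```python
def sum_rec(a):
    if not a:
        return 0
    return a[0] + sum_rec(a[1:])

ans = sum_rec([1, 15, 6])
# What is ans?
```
Call trace:
sum_rec(a=[1, 15, 6])
  sum_rec(a=[15, 6])
    sum_rec(a=[6])
      sum_rec(a=[])
      -> return 0
    -> return 6
  -> return 21
-> return 22

Final answer: 22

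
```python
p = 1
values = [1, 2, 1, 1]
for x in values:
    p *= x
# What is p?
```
Trace:
  p=1
  p=1, x=1
  p=2, x=2
  p=2, x=1
  p=2, x=1

Final answer: 2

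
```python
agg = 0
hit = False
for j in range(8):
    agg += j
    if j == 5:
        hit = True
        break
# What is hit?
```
Trace:
  agg=0
  agg=0, hit=False
  agg=0, hit=False, j=0
  agg=1, hit=False, j=1
  agg=3, hit=False, j=2
  agg=6, hit=False, j=3
  agg=10, hit=False, j=4
  agg=15, hit=True, j=5

Final answer: True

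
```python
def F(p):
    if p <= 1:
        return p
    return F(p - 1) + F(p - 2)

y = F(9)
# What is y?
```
Call trace (a repeated sub-call is expanded the first time; later identical calls just restate its return value):
F(p=9)
  F(p=8)
    F(p=7)
      F(p=6)
        F(p=5)
          F(p=4)
            F(p=3)
              F(p=2)
                F(p=1)
                -> return 1
                F(p=0)
                -> return 0
              -> return 1
              F(p=1)
              -> return 1
            -> return 2
            F(p=2) -> return 1  (same call as traced above)
          -> return 3
          F(p=3) -> return 2  (same call as traced above)
        -> return 5
        F(p=4) -> return 3  (same call as traced above)
      -> return 8
      F(p=5) -> return 5  (same call as traced above)
    -> return 13
    F(p=6) -> return 8  (same call as traced above)
  -> return 21
  F(p=7) -> return 13  (same call as traced above)
-> return 34

Final answer: 34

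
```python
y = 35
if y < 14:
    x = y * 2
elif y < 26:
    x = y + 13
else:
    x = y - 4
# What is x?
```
Trace:
  y=35
  y=35, x=31

Final answer: 31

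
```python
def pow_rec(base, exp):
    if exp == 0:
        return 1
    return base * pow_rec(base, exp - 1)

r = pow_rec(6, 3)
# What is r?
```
Call trace:
pow_rec(base=6, exp=3)
  pow_rec(base=6, exp=2)
    pow_rec(base=6, exp=1)
      pow_rec(base=6, exp=0)
      -> return 1
    -> return 6
  -> return 36
-> return 216

Final answer: 216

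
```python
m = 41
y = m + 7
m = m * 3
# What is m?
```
Trace:
  m=41
  m=41, y=48
  m=123, y=48

Final answer: 123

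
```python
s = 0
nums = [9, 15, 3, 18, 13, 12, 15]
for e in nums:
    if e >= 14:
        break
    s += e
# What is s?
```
Trace:
  s=0
  s=9, e=9
  s=9, e=15

Final answer: 9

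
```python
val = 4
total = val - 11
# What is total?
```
Trace:
  val=4
  val=4, total=-7

Final answer: -7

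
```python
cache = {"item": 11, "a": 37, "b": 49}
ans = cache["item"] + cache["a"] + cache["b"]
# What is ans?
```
Trace:
  cache={'item': 11, 'a': 37, 'b': 49}
  cache={'item': 11, 'a': 37, 'b': 49}, ans=97

Final answer: 97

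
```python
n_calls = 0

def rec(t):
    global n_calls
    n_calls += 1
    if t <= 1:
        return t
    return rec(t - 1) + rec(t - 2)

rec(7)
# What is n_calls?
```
Call trace (a repeated sub-call is expanded the first time; later identical calls just restate its return value):
rec(t=7)
  rec(t=6)
    rec(t=5)
      rec(t=4)
        rec(t=3)
          rec(t=2)
            rec(t=1)
            -> return 1
            rec(t=0)
            -> return 0
          -> return 1
          rec(t=1)
          -> return 1
        -> return 2
        rec(t=2) -> return 1  (same call as traced above)
      -> return 3
      rec(t=3) -> return 2  (same call as traced above)
    -> return 5
    rec(t=4) -> return 3  (same call as traced above)
  -> return 8
  rec(t=5) -> return 5  (same call as traced above)
-> return 13

n_calls is incremented once per call, so count the calls in each subtree. Let C(t) = number of calls made by rec(t).
C(0) = C(1) = 1 (base case, no recursion); C(t) = 1 + C(t - 1) + C(t - 2) otherwise.
C(2) = 1 + C(1) + C(0) = 1 + 1 + 1 = 3
C(3) = 1 + C(2) + C(1) = 1 + 3 + 1 = 5
C(4) = 1 + C(3) + C(2) = 1 + 5 + 3 = 9
C(5) = 1 + C(4) + C(3) = 1 + 9 + 5 = 15
C(6) = 1 + C(5) + C(4) = 1 + 15 + 9 = 25
C(7) = 1 + C(6) + C(5) = 1 + 25 + 15 = 41
n_calls = C(7) = 41

Final answer: 41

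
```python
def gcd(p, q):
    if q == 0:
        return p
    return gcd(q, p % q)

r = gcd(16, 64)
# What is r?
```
Call trace:
gcd(p=16, q=64)
  gcd(p=64, q=16)
    gcd(p=16, q=0)
    -> return 16
  -> return 16
-> return 16

Final answer: 16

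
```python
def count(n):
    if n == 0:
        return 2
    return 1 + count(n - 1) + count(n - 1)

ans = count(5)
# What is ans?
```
Call trace (a repeated sub-call is expanded the first time; later identical calls just restate its return value):
count(n=5)
  count(n=4)
    count(n=3)
      count(n=2)
        count(n=1)
          count(n=0)
          -> return 2
          count(n=0)
          -> return 2
        -> return 5
        count(n=1) -> return 5  (same call as traced above)
      -> return 11
      count(n=2) -> return 11  (same call as traced above)
    -> return 23
    count(n=3) -> return 23  (same call as traced above)
  -> return 47
  count(n=4) -> return 47  (same call as traced above)
-> return 95

Final answer: 95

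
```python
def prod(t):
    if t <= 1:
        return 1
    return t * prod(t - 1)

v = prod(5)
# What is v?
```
Call trace:
prod(t=5)
  prod(t=4)
    prod(t=3)
      prod(t=2)
        prod(t=1)
        -> return 1
      -> return 2
    -> return 6
  -> return 24
-> return 120

Final answer: 120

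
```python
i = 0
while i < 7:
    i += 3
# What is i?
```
Trace:
  i=0
  i=3
  i=6
  i=9

Final answer: 9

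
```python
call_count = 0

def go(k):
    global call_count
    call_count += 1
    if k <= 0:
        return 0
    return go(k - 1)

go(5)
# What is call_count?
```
Call trace:
go(k=5)
  go(k=4)
    go(k=3)
      go(k=2)
        go(k=1)
          go(k=0)
          -> return 0
        -> return 0
      -> return 0
    -> return 0
  -> return 0
-> return 0

call_count is incremented once per call. go is entered once for each k = 5, 4, 3, 2, 1, 0 (the k <= 0 call returns without recursing), i.e. 5 + 1 calls.
call_count = 6

Final answer: 6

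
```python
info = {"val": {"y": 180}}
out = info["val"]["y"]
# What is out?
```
Trace:
  info={'val': {'y': 180}}
  info={'val': {'y': 180}}, out=180

Final answer: 180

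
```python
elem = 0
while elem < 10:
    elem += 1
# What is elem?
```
Trace:
  elem=0
  elem=1
  elem=2
  elem=3
  elem=4
  elem=5
  elem=6
  elem=7
  elem=8
  elem=9
  elem=10

Final answer: 10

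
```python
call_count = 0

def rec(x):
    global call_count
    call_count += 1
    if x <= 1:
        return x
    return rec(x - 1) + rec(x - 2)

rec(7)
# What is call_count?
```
Call trace (a repeated sub-call is expanded the first time; later identical calls just restate its return value):
rec(x=7)
  rec(x=6)
    rec(x=5)
      rec(x=4)
        rec(x=3)
          rec(x=2)
            rec(x=1)
            -> return 1
            rec(x=0)
            -> return 0
          -> return 1
          rec(x=1)
          -> return 1
        -> return 2
        rec(x=2) -> return 1  (same call as traced above)
      -> return 3
      rec(x=3) -> return 2  (same call as traced above)
    -> return 5
    rec(x=4) -> return 3  (same call as traced above)
  -> return 8
  rec(x=5) -> return 5  (same call as traced above)
-> return 13

call_count is incremented once per call, so count the calls in each subtree. Let C(x) = number of calls made by rec(x).
C(0) = C(1) = 1 (base case, no recursion); C(x) = 1 + C(x - 1) + C(x - 2) otherwise.
C(2) = 1 + C(1) + C(0) = 1 + 1 + 1 = 3
C(3) = 1 + C(2) + C(1) = 1 + 3 + 1 = 5
C(4) = 1 + C(3) + C(2) = 1 + 5 + 3 = 9
C(5) = 1 + C(4) + C(3) = 1 + 9 + 5 = 15
C(6) = 1 + C(5) + C(4) = 1 + 15 + 9 = 25
C(7) = 1 + C(6) + C(5) = 1 + 25 + 15 = 41
call_count = C(7) = 41

Final answer: 41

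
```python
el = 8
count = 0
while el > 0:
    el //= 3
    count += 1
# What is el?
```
Trace:
  el=8
  el=8, count=0
  el=2, count=1
  el=0, count=2

Final answer: 0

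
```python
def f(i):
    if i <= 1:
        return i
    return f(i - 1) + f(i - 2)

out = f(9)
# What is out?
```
Call trace (a repeated sub-call is expanded the first time; later identical calls just restate its return value):
f(i=9)
  f(i=8)
    f(i=7)
      f(i=6)
        f(i=5)
          f(i=4)
            f(i=3)
              f(i=2)
                f(i=1)
                -> return 1
                f(i=0)
                -> return 0
              -> return 1
              f(i=1)
              -> return 1
            -> return 2
            f(i=2) -> return 1  (same call as traced above)
          -> return 3
          f(i=3) -> return 2  (same call as traced above)
        -> return 5
        f(i=4) -> return 3  (same call as traced above)
      -> return 8
      f(i=5) -> return 5  (same call as traced above)
    -> return 13
    f(i=6) -> return 8  (same call as traced above)
  -> return 21
  f(i=7) -> return 13  (same call as traced above)
-> return 34

Final answer: 34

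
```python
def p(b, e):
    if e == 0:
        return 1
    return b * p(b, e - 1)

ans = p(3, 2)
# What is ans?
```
Call trace:
p(b=3, e=2)
  p(b=3, e=1)
    p(b=3, e=0)
    -> return 1
  -> return 3
-> return 9

Final answer: 9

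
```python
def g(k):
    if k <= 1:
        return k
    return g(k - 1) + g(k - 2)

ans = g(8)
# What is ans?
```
Call trace (a repeated sub-call is expanded the first time; later identical calls just restate its return value):
g(k=8)
  g(k=7)
    g(k=6)
      g(k=5)
        g(k=4)
          g(k=3)
            g(k=2)
              g(k=1)
              -> return 1
              g(k=0)
              -> return 0
            -> return 1
            g(k=1)
            -> return 1
          -> return 2
          g(k=2) -> return 1  (same call as traced above)
        -> return 3
        g(k=3) -> return 2  (same call as traced above)
      -> return 5
      g(k=4) -> return 3  (same call as traced above)
    -> return 8
    g(k=5) -> return 5  (same call as traced above)
  -> return 13
  g(k=6) -> return 8  (same call as traced above)
-> return 21

Final answer: 21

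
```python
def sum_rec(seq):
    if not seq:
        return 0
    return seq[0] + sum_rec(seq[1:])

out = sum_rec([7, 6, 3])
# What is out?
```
Call trace:
sum_rec(seq=[7, 6, 3])
  sum_rec(seq=[6, 3])
    sum_rec(seq=[3])
      sum_rec(seq=[])
      -> return 0
    -> return 3
  -> return 9
-> return 16

Final answer: 16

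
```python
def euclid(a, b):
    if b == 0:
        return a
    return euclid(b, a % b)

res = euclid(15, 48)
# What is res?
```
Call trace:
euclid(a=15, b=48)
  euclid(a=48, b=15)
    euclid(a=15, b=3)
      euclid(a=3, b=0)
      -> return 3
    -> return 3
  -> return 3
-> return 3

Final answer: 3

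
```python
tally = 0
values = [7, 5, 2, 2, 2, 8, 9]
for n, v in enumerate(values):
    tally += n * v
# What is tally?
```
Trace:
  tally=0
  tally=0, n=0, v=7
  tally=5, n=1, v=5
  tally=9, n=2, v=2
  tally=15, n=3, v=2
  tally=23, n=4, v=2
  tally=63, n=5, v=8
  tally=117, n=6, v=9

Final answer: 117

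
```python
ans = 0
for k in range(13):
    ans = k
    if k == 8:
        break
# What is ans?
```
Trace:
  ans=0
  ans=0, k=0
  ans=1, k=1
  ans=2, k=2
  ans=3, k=3
  ans=4, k=4
  ans=5, k=5
  ans=6, k=6
  ans=7, k=7
  ans=8, k=8

Final answer: 8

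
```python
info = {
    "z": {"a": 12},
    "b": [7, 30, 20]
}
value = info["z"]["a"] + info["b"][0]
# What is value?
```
Trace:
  info={'z': {'a': 12}, 'b': [7, 30, 20]}
  info={'z': {'a': 12}, 'b': [7, 30, 20]}, value=19

Final answer: 19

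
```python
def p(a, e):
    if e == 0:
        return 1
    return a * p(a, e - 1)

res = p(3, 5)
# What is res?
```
Call trace:
p(a=3, e=5)
  p(a=3, e=4)
    p(a=3, e=3)
      p(a=3, e=2)
        p(a=3, e=1)
          p(a=3, e=0)
          -> return 1
        -> return 3
      -> return 9
    -> return 27
  -> return 81
-> return 243

Final answer: 243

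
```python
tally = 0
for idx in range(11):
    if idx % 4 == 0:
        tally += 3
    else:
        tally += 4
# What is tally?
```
Trace:
  tally=0
  tally=3, idx=0
  tally=7, idx=1
  tally=11, idx=2
  tally=15, idx=3
  tally=18, idx=4
  tally=22, idx=5
  tally=26, idx=6
  tally=30, idx=7
  tally=33, idx=8
  tally=37, idx=9
  tally=41, idx=10

Final answer: 41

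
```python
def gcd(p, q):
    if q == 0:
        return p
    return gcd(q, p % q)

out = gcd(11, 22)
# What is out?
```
Call trace:
gcd(p=11, q=22)
  gcd(p=22, q=11)
    gcd(p=11, q=0)
    -> return 11
  -> return 11
-> return 11

Final answer: 11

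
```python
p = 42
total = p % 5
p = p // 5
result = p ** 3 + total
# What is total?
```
Trace:
  p=42
  p=42, total=2
  p=8, total=2
  p=8, total=2, result=514

Final answer: 2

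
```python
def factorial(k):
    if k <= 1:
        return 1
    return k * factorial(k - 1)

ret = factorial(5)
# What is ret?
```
Call trace:
factorial(k=5)
  factorial(k=4)
    factorial(k=3)
      factorial(k=2)
        factorial(k=1)
        -> return 1
      -> return 2
    -> return 6
  -> return 24
-> return 120

Final answer: 120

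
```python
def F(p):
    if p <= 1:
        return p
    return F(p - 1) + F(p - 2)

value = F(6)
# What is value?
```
Call trace (a repeated sub-call is expanded the first time; later identical calls just restate its return value):
F(p=6)
  F(p=5)
    F(p=4)
      F(p=3)
        F(p=2)
          F(p=1)
          -> return 1
          F(p=0)
          -> return 0
        -> return 1
        F(p=1)
        -> return 1
      -> return 2
      F(p=2) -> return 1  (same call as traced above)
    -> return 3
    F(p=3) -> return 2  (same call as traced above)
  -> return 5
  F(p=4) -> return 3  (same call as traced above)
-> return 8

Final answer: 8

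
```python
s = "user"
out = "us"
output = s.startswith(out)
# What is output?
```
Trace:
  s='user'
  s='user', out='us'
  s='user', out='us', output=True

Final answer: True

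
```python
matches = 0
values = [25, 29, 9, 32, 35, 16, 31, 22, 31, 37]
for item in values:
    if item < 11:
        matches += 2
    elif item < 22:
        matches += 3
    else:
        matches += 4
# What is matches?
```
Trace:
  matches=0
  matches=4, item=25
  matches=8, item=29
  matches=10, item=9
  matches=14, item=32
  matches=18, item=35
  matches=21, item=16
  matches=25, item=31
  matches=29, item=22
  matches=33, item=31
  matches=37, item=37

Final answer: 37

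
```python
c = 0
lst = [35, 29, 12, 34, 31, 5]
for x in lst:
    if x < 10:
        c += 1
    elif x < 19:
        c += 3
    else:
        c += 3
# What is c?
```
Trace:
  c=0
  c=3, x=35
  c=6, x=29
  c=9, x=12
  c=12, x=34
  c=15, x=31
  c=16, x=5

Final answer: 16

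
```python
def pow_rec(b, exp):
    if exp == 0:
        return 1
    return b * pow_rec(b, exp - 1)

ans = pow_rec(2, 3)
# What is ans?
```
Call trace:
pow_rec(b=2, exp=3)
  pow_rec(b=2, exp=2)
    pow_rec(b=2, exp=1)
      pow_rec(b=2, exp=0)
      -> return 1
    -> return 2
  -> return 4
-> return 8

Final answer: 8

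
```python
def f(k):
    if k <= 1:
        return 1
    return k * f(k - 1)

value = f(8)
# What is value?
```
Call trace:
f(k=8)
  f(k=7)
    f(k=6)
      f(k=5)
        f(k=4)
          f(k=3)
            f(k=2)
              f(k=1)
              -> return 1
            -> return 2
          -> return 6
        -> return 24
      -> return 120
    -> return 720
  -> return 5040
-> return 40320

Final answer: 40320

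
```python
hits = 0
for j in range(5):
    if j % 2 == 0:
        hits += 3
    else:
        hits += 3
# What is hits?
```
Trace:
  hits=0
  hits=3, j=0
  hits=6, j=1
  hits=9, j=2
  hits=12, j=3
  hits=15, j=4

Final answer: 15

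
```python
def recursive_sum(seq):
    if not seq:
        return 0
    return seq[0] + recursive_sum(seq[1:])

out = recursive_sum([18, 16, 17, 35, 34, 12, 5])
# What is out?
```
Call trace:
recursive_sum(seq=[18, 16, 17, 35, 34, 12, 5])
  recursive_sum(seq=[16, 17, 35, 34, 12, 5])
    recursive_sum(seq=[17, 35, 34, 12, 5])
      recursive_sum(seq=[35, 34, 12, 5])
        recursive_sum(seq=[34, 12, 5])
          recursive_sum(seq=[12, 5])
            recursive_sum(seq=[5])
              recursive_sum(seq=[])
              -> return 0
            -> return 5
          -> return 17
        -> return 51
      -> return 86
    -> return 103
  -> return 119
-> return 137

Final answer: 137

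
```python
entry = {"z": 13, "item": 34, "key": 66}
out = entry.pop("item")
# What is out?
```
Trace:
  entry={'z': 13, 'item': 34, 'key': 66}
  entry={'z': 13, 'key': 66}, out=34

Final answer: 34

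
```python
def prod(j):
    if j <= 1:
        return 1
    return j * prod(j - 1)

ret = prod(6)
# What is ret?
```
Call trace:
prod(j=6)
  prod(j=5)
    prod(j=4)
      prod(j=3)
        prod(j=2)
          prod(j=1)
          -> return 1
        -> return 2
      -> return 6
    -> return 24
  -> return 120
-> return 720

Final answer: 720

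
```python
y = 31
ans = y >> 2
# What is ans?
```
Trace:
  y=31
  y=31, ans=7

Final answer: 7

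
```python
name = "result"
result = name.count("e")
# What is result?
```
Trace:
  name='result'
  name='result', result=1

Final answer: 1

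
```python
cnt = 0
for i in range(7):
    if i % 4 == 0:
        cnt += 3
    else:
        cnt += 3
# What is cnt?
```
Trace:
  cnt=0
  cnt=3, i=0
  cnt=6, i=1
  cnt=9, i=2
  cnt=12, i=3
  cnt=15, i=4
  cnt=18, i=5
  cnt=21, i=6

Final answer: 21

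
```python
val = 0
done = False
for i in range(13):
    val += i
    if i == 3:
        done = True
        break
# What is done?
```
Trace:
  val=0
  val=0, done=False
  val=0, done=False, i=0
  val=1, done=False, i=1
  val=3, done=False, i=2
  val=6, done=True, i=3

Final answer: True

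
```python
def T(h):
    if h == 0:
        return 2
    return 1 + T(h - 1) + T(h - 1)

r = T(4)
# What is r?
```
Call trace (a repeated sub-call is expanded the first time; later identical calls just restate its return value):
T(h=4)
  T(h=3)
    T(h=2)
      T(h=1)
        T(h=0)
        -> return 2
        T(h=0)
        -> return 2
      -> return 5
      T(h=1) -> return 5  (same call as traced above)
    -> return 11
    T(h=2) -> return 11  (same call as traced above)
  -> return 23
  T(h=3) -> return 23  (same call as traced above)
-> return 47

Final answer: 47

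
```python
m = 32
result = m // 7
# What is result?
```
Trace:
  m=32
  m=32, result=4

Final answer: 4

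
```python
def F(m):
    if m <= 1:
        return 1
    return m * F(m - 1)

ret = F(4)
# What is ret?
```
Call trace:
F(m=4)
  F(m=3)
    F(m=2)
      F(m=1)
      -> return 1
    -> return 2
  -> return 6
-> return 24

Final answer: 24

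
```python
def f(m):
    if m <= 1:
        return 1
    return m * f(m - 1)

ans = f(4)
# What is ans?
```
Call trace:
f(m=4)
  f(m=3)
    f(m=2)
      f(m=1)
      -> return 1
    -> return 2
  -> return 6
-> return 24

Final answer: 24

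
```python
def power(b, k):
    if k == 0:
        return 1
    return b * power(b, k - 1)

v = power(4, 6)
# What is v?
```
Call trace:
power(b=4, k=6)
  power(b=4, k=5)
    power(b=4, k=4)
      power(b=4, k=3)
        power(b=4, k=2)
          power(b=4, k=1)
            power(b=4, k=0)
            -> return 1
          -> return 4
        -> return 16
      -> return 64
    -> return 256
  -> return 1024
-> return 4096

Final answer: 4096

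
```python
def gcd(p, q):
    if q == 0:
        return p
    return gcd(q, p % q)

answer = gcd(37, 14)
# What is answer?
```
Call trace:
gcd(p=37, q=14)
  gcd(p=14, q=9)
    gcd(p=9, q=5)
      gcd(p=5, q=4)
        gcd(p=4, q=1)
          gcd(p=1, q=0)
          -> return 1
        -> return 1
      -> return 1
    -> return 1
  -> return 1
-> return 1

Final answer: 1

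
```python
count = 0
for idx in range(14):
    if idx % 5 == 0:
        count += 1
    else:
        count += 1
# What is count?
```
Trace:
  count=0
  count=1, idx=0
  count=2, idx=1
  count=3, idx=2
  count=4, idx=3
  count=5, idx=4
  count=6, idx=5
  count=7, idx=6
  count=8, idx=7
  count=9, idx=8
  count=10, idx=9
  count=11, idx=10
  count=12, idx=11
  count=13, idx=12
  count=14, idx=13

Final answer: 14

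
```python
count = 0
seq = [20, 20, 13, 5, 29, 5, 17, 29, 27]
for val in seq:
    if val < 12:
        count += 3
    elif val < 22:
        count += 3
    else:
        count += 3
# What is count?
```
Trace:
  count=0
  count=3, val=20
  count=6, val=20
  count=9, val=13
  count=12, val=5
  count=15, val=29
  count=18, val=5
  count=21, val=17
  count=24, val=29
  count=27, val=27

Final answer: 27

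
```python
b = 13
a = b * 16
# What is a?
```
Trace:
  b=13
  b=13, a=208

Final answer: 208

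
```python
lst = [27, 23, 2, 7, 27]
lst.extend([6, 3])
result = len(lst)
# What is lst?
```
Trace:
  lst=[27, 23, 2, 7, 27]
  lst=[27, 23, 2, 7, 27, 6, 3]
  lst=[27, 23, 2, 7, 27, 6, 3], result=7

Final answer: [27, 23, 2, 7, 27, 6, 3]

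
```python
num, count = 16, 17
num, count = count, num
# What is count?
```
Trace:
  num=16, count=17
  num=17, count=16

Final answer: 16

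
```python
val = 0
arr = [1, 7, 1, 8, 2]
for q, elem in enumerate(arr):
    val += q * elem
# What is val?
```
Trace:
  val=0
  val=0, q=0, elem=1
  val=7, q=1, elem=7
  val=9, q=2, elem=1
  val=33, q=3, elem=8
  val=41, q=4, elem=2

Final answer: 41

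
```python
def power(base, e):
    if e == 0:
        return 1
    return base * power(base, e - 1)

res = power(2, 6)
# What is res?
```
Call trace:
power(base=2, e=6)
  power(base=2, e=5)
    power(base=2, e=4)
      power(base=2, e=3)
        power(base=2, e=2)
          power(base=2, e=1)
            power(base=2, e=0)
            -> return 1
          -> return 2
        -> return 4
      -> return 8
    -> return 16
  -> return 32
-> return 64

Final answer: 64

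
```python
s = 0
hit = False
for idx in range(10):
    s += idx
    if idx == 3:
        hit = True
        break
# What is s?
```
Trace:
  s=0
  s=0, hit=False
  s=0, hit=False, idx=0
  s=1, hit=False, idx=1
  s=3, hit=False, idx=2
  s=6, hit=True, idx=3

Final answer: 6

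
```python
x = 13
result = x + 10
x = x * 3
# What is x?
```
Trace:
  x=13
  x=13, result=23
  x=39, result=23

Final answer: 39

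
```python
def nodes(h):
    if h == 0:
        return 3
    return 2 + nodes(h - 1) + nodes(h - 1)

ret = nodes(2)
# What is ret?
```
Call trace (a repeated sub-call is expanded the first time; later identical calls just restate its return value):
nodes(h=2)
  nodes(h=1)
    nodes(h=0)
    -> return 3
    nodes(h=0)
    -> return 3
  -> return 8
  nodes(h=1) -> return 8  (same call as traced above)
-> return 18

Final answer: 18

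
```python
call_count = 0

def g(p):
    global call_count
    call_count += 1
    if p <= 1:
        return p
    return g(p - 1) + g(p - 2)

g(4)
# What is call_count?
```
Call trace (a repeated sub-call is expanded the first time; later identical calls just restate its return value):
g(p=4)
  g(p=3)
    g(p=2)
      g(p=1)
      -> return 1
      g(p=0)
      -> return 0
    -> return 1
    g(p=1)
    -> return 1
  -> return 2
  g(p=2) -> return 1  (same call as traced above)
-> return 3

call_count is incremented once per call, so count the calls in each subtree. Let C(p) = number of calls made by g(p).
C(0) = C(1) = 1 (base case, no recursion); C(p) = 1 + C(p - 1) + C(p - 2) otherwise.
C(2) = 1 + C(1) + C(0) = 1 + 1 + 1 = 3
C(3) = 1 + C(2) + C(1) = 1 + 3 + 1 = 5
C(4) = 1 + C(3) + C(2) = 1 + 5 + 3 = 9
call_count = C(4) = 9

Final answer: 9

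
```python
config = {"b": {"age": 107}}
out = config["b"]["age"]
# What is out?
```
Trace:
  config={'b': {'age': 107}}
  config={'b': {'age': 107}}, out=107

Final answer: 107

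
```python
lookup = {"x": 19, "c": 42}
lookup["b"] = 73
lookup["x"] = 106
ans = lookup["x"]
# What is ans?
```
Trace:
  lookup={'x': 19, 'c': 42}
  lookup={'x': 19, 'c': 42, 'b': 73}
  lookup={'x': 106, 'c': 42, 'b': 73}
  lookup={'x': 106, 'c': 42, 'b': 73}, ans=106

Final answer: 106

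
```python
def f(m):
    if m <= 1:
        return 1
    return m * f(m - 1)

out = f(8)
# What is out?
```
Call trace:
f(m=8)
  f(m=7)
    f(m=6)
      f(m=5)
        f(m=4)
          f(m=3)
            f(m=2)
              f(m=1)
              -> return 1
            -> return 2
          -> return 6
        -> return 24
      -> return 120
    -> return 720
  -> return 5040
-> return 40320

Final answer: 40320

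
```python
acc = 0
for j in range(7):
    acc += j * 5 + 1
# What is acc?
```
Trace:
  acc=0
  acc=1, j=0
  acc=7, j=1
  acc=18, j=2
  acc=34, j=3
  acc=55, j=4
  acc=81, j=5
  acc=112, j=6

Final answer: 112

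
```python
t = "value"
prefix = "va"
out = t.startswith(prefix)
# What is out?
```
Trace:
  t='value'
  t='value', prefix='va'
  t='value', prefix='va', out=True

Final answer: True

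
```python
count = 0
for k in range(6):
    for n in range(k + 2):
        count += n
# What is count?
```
Trace:
  count=0
  count=0, k=0, n=0
  count=1, k=0, n=1
  count=1, k=1, n=0
  count=2, k=1, n=1
  count=4, k=1, n=2
  count=4, k=2, n=0
  count=5, k=2, n=1
  count=7, k=2, n=2
  count=10, k=2, n=3
  count=10, k=3, n=0
  count=11, k=3, n=1
  count=13, k=3, n=2
  count=16, k=3, n=3
  count=20, k=3, n=4
  count=20, k=4, n=0
  count=21, k=4, n=1
  count=23, k=4, n=2
  count=26, k=4, n=3
  count=30, k=4, n=4
  count=35, k=4, n=5
  count=35, k=5, n=0
  count=36, k=5, n=1
  count=38, k=5, n=2
  count=41, k=5, n=3
  count=45, k=5, n=4
  count=50, k=5, n=5
  count=56, k=5, n=6

Final answer: 56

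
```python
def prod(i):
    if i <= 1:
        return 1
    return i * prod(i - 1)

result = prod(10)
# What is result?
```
Call trace:
prod(i=10)
  prod(i=9)
    prod(i=8)
      prod(i=7)
        prod(i=6)
          prod(i=5)
            prod(i=4)
              prod(i=3)
                prod(i=2)
                  prod(i=1)
                  -> return 1
                -> return 2
              -> return 6
            -> return 24
          -> return 120
        -> return 720
      -> return 5040
    -> return 40320
  -> return 362880
-> return 3628800

Final answer: 3628800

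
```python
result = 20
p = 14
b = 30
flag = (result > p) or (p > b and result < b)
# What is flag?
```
Trace:
  result=20
  result=20, p=14
  result=20, p=14, b=30
  result=20, p=14, b=30, flag=True

Final answer: True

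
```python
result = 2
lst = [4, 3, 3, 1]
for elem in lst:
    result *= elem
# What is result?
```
Trace:
  result=2
  result=8, elem=4
  result=24, elem=3
  result=72, elem=3
  result=72, elem=1

Final answer: 72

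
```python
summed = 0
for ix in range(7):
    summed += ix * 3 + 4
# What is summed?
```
Trace:
  summed=0
  summed=4, ix=0
  summed=11, ix=1
  summed=21, ix=2
  summed=34, ix=3
  summed=50, ix=4
  summed=69, ix=5
  summed=91, ix=6

Final answer: 91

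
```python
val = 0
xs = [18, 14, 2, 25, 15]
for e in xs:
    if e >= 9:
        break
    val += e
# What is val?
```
Trace:
  val=0
  val=0, e=18

Final answer: 0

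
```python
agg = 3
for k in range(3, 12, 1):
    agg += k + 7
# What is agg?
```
Trace:
  agg=3
  agg=13, k=3
  agg=24, k=4
  agg=36, k=5
  agg=49, k=6
  agg=63, k=7
  agg=78, k=8
  agg=94, k=9
  agg=111, k=10
  agg=129, k=11

Final answer: 129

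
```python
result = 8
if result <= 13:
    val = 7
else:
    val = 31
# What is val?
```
Trace:
  result=8
  result=8, val=7

Final answer: 7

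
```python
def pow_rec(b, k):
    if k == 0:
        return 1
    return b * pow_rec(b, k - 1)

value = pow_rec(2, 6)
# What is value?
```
Call trace:
pow_rec(b=2, k=6)
  pow_rec(b=2, k=5)
    pow_rec(b=2, k=4)
      pow_rec(b=2, k=3)
        pow_rec(b=2, k=2)
          pow_rec(b=2, k=1)
            pow_rec(b=2, k=0)
            -> return 1
          -> return 2
        -> return 4
      -> return 8
    -> return 16
  -> return 32
-> return 64

Final answer: 64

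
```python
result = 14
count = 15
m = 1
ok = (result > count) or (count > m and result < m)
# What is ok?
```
Trace:
  result=14
  result=14, count=15
  result=14, count=15, m=1
  result=14, count=15, m=1, ok=False

Final answer: False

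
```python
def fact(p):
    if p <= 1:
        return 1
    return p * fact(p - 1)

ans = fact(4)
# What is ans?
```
Call trace:
fact(p=4)
  fact(p=3)
    fact(p=2)
      fact(p=1)
      -> return 1
    -> return 2
  -> return 6
-> return 24

Final answer: 24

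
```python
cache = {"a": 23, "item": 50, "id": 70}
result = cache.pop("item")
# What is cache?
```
Trace:
  cache={'a': 23, 'item': 50, 'id': 70}
  cache={'a': 23, 'id': 70}, result=50

Final answer: {'a': 23, 'id': 70}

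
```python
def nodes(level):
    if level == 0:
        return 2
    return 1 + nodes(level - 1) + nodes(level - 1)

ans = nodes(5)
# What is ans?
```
Call trace (a repeated sub-call is expanded the first time; later identical calls just restate its return value):
nodes(level=5)
  nodes(level=4)
    nodes(level=3)
      nodes(level=2)
        nodes(level=1)
          nodes(level=0)
          -> return 2
          nodes(level=0)
          -> return 2
        -> return 5
        nodes(level=1) -> return 5  (same call as traced above)
      -> return 11
      nodes(level=2) -> return 11  (same call as traced above)
    -> return 23
    nodes(level=3) -> return 23  (same call as traced above)
  -> return 47
  nodes(level=4) -> return 47  (same call as traced above)
-> return 95

Final answer: 95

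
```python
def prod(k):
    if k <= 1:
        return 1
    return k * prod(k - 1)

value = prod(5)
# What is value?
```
Call trace:
prod(k=5)
  prod(k=4)
    prod(k=3)
      prod(k=2)
        prod(k=1)
        -> return 1
      -> return 2
    -> return 6
  -> return 24
-> return 120

Final answer: 120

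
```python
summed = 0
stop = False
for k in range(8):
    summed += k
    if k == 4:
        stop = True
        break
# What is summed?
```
Trace:
  summed=0
  summed=0, stop=False
  summed=0, stop=False, k=0
  summed=1, stop=False, k=1
  summed=3, stop=False, k=2
  summed=6, stop=False, k=3
  summed=10, stop=True, k=4

Final answer: 10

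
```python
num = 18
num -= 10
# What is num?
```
Trace:
  num=18
  num=8

Final answer: 8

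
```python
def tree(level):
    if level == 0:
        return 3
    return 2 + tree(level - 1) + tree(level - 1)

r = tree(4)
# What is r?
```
Call trace (a repeated sub-call is expanded the first time; later identical calls just restate its return value):
tree(level=4)
  tree(level=3)
    tree(level=2)
      tree(level=1)
        tree(level=0)
        -> return 3
        tree(level=0)
        -> return 3
      -> return 8
      tree(level=1) -> return 8  (same call as traced above)
    -> return 18
    tree(level=2) -> return 18  (same call as traced above)
  -> return 38
  tree(level=3) -> return 38  (same call as traced above)
-> return 78

Final answer: 78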